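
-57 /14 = -4.07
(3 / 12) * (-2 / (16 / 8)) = -1 / 4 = -0.25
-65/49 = -1.33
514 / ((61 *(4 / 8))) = 1028 / 61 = 16.85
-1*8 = -8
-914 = -914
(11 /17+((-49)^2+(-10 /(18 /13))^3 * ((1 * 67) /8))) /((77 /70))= -373444895 /545292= -684.85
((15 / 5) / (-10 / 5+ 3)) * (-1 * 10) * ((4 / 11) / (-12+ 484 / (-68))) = 408 / 715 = 0.57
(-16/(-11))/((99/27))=48/121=0.40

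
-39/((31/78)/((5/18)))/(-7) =845/217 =3.89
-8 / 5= -1.60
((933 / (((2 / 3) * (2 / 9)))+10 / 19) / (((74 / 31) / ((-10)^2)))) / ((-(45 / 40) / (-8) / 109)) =34971298400 / 171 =204510516.96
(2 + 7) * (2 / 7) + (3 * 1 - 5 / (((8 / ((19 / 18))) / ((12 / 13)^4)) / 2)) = 922359 / 199927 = 4.61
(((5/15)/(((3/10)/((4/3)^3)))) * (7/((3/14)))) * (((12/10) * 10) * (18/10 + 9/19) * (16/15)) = 6422528/2565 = 2503.91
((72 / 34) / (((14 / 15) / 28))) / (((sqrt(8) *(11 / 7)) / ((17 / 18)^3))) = 10115 *sqrt(2) / 1188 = 12.04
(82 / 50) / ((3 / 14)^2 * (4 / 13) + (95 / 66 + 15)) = 1723722 / 17293475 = 0.10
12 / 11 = 1.09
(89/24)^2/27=7921/15552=0.51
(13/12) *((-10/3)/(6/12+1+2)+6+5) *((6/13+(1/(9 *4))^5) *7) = 76550181559/2176782336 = 35.17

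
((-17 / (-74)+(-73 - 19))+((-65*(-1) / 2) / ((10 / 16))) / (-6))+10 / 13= -99.67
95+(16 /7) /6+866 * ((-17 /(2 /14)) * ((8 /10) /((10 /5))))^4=4445756910.38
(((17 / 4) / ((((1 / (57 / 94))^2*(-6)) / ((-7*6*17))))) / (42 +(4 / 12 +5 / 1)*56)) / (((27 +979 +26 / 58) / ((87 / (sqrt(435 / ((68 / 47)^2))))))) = 51434197*sqrt(435) / 327719375960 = 0.00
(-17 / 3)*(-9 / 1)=51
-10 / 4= -5 / 2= -2.50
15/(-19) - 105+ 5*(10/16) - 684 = -119573/152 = -786.66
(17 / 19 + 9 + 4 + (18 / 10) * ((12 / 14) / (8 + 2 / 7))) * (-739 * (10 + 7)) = -487356459 / 2755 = -176898.90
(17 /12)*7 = 119 /12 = 9.92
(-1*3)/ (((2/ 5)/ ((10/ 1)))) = -75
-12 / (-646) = 6 / 323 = 0.02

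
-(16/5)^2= -256/25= -10.24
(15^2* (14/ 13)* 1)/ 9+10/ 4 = 765/ 26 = 29.42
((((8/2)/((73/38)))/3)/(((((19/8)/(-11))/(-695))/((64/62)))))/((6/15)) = 39142400/6789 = 5765.56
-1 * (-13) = 13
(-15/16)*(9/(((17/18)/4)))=-1215/34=-35.74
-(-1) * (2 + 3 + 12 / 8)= 13 / 2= 6.50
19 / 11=1.73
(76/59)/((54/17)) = 646/1593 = 0.41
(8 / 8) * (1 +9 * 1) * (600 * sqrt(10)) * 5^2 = 150000 * sqrt(10) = 474341.65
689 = 689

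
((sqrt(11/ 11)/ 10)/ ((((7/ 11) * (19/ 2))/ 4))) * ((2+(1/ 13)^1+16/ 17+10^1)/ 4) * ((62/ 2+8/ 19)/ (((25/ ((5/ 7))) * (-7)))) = -2699037/ 97731725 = -0.03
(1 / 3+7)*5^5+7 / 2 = 137521 / 6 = 22920.17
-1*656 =-656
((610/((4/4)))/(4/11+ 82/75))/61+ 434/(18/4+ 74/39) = 22403427/299899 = 74.70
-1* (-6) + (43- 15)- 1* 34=0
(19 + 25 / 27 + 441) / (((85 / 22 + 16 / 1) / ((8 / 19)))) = 115280 / 11799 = 9.77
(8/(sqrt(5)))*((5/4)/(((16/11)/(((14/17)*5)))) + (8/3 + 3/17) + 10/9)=7337*sqrt(5)/612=26.81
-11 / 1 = -11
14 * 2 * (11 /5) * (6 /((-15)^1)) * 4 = -2464 /25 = -98.56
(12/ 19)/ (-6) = -2/ 19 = -0.11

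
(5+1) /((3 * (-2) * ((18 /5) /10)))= -25 /9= -2.78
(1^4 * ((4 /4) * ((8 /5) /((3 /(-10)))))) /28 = -4 /21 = -0.19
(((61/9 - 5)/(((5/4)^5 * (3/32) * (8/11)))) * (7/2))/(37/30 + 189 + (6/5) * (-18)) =5046272/28456875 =0.18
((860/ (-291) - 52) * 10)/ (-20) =7996/ 291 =27.48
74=74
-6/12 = -0.50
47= 47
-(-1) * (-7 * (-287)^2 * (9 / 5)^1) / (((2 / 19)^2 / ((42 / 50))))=-39339681507 / 500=-78679363.01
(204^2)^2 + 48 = 1731891504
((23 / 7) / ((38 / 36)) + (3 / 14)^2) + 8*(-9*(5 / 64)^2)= 1296189 / 476672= 2.72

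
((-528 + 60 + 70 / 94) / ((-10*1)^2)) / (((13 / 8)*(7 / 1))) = -0.41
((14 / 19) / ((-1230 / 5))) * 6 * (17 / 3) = -238 / 2337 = -0.10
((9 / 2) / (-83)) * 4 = -18 / 83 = -0.22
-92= -92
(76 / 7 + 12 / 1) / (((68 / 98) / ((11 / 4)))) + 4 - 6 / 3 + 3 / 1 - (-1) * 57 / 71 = 116344 / 1207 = 96.39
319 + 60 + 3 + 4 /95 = 36294 /95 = 382.04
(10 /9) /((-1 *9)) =-10 /81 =-0.12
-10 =-10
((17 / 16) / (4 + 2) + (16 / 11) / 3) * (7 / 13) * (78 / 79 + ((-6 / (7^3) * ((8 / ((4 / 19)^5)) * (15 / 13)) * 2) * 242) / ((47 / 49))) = -248168539442217 / 3534063104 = -70221.88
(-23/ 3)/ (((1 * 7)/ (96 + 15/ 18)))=-1909/ 18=-106.06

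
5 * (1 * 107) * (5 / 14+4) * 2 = 32635 / 7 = 4662.14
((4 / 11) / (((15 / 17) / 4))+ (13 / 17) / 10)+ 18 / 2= 60167 / 5610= 10.72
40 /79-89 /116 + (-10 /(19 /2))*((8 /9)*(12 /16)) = -0.96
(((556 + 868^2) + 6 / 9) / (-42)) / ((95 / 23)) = -26012333 / 5985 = -4346.25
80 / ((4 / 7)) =140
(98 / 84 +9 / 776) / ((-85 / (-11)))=30173 / 197880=0.15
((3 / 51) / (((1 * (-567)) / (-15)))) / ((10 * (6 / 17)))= 1 / 2268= 0.00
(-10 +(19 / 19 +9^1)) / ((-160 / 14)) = 0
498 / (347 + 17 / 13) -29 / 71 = 164171 / 160744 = 1.02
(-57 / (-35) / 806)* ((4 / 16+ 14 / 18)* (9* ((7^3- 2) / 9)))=7733 / 10920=0.71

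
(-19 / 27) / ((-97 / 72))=152 / 291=0.52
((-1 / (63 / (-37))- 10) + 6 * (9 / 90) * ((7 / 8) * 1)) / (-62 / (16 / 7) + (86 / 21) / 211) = 4725767 / 14412585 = 0.33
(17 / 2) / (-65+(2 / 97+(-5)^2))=-1649 / 7756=-0.21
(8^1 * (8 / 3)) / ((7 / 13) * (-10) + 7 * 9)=832 / 2247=0.37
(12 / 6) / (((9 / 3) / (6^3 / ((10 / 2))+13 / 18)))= 3953 / 135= 29.28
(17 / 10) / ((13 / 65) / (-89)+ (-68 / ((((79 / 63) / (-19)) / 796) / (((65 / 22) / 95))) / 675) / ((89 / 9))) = 6573985 / 14768254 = 0.45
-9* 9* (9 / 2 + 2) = -1053 / 2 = -526.50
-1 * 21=-21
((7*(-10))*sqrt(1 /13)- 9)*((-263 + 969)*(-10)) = 63540 + 494200*sqrt(13) /13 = 200606.42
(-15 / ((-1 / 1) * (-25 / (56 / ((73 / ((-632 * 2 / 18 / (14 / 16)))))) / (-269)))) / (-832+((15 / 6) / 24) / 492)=85651390464 / 7171705055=11.94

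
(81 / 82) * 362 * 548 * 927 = 7447729356 / 41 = 181651935.51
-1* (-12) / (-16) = -3 / 4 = -0.75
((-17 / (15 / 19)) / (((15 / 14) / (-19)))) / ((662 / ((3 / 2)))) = 42959 / 49650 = 0.87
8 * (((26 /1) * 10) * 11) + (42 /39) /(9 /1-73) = 9518073 /416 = 22879.98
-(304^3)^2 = -789298907447296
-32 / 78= -16 / 39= -0.41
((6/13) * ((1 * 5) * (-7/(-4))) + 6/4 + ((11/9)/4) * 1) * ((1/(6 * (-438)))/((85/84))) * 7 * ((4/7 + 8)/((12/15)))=-95725/580788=-0.16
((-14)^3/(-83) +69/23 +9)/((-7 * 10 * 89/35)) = -1870/7387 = -0.25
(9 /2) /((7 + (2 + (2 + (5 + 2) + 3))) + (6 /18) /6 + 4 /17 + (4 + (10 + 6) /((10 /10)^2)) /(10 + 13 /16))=238221 /1225015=0.19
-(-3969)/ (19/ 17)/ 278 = 67473/ 5282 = 12.77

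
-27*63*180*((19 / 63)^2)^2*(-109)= 284099780 / 1029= 276093.08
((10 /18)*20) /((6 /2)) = 100 /27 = 3.70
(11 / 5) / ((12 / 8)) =22 / 15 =1.47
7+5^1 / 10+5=25 / 2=12.50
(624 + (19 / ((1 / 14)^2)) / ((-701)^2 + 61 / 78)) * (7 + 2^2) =263095778088 / 38329339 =6864.08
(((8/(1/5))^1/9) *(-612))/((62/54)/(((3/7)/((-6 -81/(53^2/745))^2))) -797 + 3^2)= -193158974880/87735350461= -2.20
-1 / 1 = -1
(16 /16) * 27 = 27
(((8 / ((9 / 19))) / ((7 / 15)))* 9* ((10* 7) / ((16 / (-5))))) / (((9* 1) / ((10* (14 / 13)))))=-332500 / 39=-8525.64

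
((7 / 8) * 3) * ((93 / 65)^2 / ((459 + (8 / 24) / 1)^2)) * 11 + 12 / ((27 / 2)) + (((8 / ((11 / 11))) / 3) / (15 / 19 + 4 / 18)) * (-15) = -3862204836300253 / 99931808714400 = -38.65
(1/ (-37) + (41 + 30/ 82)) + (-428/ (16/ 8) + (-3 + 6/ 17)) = -4521024/ 25789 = -175.31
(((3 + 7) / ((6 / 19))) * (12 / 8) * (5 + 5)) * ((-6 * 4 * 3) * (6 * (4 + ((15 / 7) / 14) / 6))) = -40475700 / 49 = -826034.69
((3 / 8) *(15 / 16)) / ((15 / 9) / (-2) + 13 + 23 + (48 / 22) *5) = 1485 / 194624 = 0.01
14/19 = 0.74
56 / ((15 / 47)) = 2632 / 15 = 175.47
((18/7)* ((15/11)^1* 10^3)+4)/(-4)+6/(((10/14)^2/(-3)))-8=-1772739/1925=-920.90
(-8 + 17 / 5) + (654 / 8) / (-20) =-139 / 16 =-8.69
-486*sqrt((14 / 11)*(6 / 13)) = -972*sqrt(3003) / 143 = -372.48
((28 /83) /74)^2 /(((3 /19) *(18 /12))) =7448 /84879369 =0.00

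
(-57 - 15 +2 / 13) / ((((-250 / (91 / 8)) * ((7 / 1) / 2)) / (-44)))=-5137 / 125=-41.10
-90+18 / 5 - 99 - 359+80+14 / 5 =-2308 / 5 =-461.60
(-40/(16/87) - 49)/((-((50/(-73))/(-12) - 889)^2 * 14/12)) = 306758556/1061192114143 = 0.00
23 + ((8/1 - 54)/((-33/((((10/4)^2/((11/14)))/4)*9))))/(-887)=9862009/429308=22.97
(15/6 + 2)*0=0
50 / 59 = 0.85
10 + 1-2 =9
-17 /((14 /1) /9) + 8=-41 /14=-2.93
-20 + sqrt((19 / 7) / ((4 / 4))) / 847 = -20 + sqrt(133) / 5929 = -20.00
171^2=29241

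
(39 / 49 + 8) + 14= 1117 / 49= 22.80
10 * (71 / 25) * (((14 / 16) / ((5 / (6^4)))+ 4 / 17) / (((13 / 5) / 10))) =5480632 / 221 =24799.24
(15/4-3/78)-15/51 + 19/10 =23503/4420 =5.32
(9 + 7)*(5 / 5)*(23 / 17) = 368 / 17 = 21.65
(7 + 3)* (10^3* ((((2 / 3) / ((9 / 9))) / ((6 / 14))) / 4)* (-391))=-1520555.56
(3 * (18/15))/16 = 9/40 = 0.22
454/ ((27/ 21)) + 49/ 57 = 60529/ 171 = 353.97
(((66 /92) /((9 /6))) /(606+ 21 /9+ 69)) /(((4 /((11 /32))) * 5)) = 363 /29911040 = 0.00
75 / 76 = 0.99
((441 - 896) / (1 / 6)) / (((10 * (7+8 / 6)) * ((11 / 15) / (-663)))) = 1628991 / 55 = 29618.02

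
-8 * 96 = -768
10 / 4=5 / 2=2.50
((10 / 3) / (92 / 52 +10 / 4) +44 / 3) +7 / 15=26497 / 1665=15.91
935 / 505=187 / 101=1.85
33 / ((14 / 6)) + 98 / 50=2818 / 175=16.10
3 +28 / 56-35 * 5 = -343 / 2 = -171.50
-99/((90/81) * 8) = -891/80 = -11.14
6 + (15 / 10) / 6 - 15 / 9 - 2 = 31 / 12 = 2.58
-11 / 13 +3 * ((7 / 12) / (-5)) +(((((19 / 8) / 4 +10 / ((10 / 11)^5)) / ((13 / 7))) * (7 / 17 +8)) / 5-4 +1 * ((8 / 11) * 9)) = 4005435747 / 243100000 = 16.48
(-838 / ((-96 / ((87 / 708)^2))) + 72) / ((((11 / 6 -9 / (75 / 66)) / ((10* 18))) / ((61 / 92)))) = -1203044630625 / 850589312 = -1414.37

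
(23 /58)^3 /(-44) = -12167 /8584928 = -0.00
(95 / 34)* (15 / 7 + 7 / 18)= 30305 / 4284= 7.07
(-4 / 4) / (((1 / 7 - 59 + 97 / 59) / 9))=3717 / 23629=0.16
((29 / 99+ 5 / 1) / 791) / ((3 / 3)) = 524 / 78309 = 0.01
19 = 19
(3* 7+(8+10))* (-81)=-3159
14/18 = 7/9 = 0.78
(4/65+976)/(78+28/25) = 158610/12857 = 12.34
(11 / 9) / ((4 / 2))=11 / 18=0.61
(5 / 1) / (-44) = -5 / 44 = -0.11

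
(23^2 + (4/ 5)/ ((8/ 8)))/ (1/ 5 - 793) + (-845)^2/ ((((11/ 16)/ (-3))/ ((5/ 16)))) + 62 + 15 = -42452598131/ 43604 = -973594.12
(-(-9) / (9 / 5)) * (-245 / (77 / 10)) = -159.09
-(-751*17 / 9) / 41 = 12767 / 369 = 34.60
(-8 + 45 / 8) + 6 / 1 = 3.62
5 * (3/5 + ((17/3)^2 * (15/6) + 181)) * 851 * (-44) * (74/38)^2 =-604083321842/3249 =-185929000.26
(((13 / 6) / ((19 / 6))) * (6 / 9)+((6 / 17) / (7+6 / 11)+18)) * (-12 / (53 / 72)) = -8086464 / 26809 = -301.63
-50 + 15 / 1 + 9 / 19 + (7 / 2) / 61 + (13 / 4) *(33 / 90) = -4628203 / 139080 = -33.28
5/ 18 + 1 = 23/ 18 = 1.28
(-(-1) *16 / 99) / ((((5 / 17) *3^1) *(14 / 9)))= 136 / 1155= 0.12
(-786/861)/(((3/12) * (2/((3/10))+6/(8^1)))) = -12576/25543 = -0.49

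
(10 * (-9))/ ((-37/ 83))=7470/ 37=201.89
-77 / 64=-1.20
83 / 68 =1.22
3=3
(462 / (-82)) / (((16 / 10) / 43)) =-49665 / 328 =-151.42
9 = 9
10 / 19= 0.53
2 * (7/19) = 14/19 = 0.74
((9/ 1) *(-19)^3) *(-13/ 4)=802503/ 4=200625.75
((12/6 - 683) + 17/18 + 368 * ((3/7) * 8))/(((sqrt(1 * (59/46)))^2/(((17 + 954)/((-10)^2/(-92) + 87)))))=5125.48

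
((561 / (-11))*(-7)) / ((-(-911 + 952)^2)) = -357 / 1681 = -0.21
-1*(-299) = 299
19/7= 2.71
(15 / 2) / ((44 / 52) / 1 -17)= -13 / 28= -0.46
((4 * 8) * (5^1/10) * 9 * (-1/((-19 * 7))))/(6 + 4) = 72/665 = 0.11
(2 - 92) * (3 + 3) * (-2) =1080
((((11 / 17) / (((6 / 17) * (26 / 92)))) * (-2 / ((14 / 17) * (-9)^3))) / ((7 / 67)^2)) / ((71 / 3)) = 0.08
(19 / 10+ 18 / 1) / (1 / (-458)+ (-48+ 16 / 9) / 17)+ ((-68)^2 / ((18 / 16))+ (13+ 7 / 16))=565134542563 / 137290320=4116.35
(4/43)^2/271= 16/501079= 0.00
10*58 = 580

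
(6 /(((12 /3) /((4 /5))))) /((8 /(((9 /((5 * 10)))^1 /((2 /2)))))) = 27 /1000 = 0.03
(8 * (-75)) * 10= -6000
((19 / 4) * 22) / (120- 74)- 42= -3655 / 92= -39.73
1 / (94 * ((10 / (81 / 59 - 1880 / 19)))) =-109381 / 1053740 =-0.10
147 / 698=0.21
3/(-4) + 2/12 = -7/12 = -0.58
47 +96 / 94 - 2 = 2163 / 47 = 46.02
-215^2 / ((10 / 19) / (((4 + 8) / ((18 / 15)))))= -878275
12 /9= 4 /3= 1.33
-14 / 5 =-2.80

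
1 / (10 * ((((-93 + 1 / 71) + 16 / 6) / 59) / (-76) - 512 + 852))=238773 / 811876295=0.00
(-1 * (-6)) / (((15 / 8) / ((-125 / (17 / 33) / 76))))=-3300 / 323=-10.22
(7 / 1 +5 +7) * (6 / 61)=114 / 61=1.87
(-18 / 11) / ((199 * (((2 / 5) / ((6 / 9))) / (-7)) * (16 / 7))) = 735 / 17512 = 0.04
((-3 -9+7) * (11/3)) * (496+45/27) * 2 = -164230/9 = -18247.78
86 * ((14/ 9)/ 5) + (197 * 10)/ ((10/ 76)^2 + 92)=95996564/ 1993095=48.16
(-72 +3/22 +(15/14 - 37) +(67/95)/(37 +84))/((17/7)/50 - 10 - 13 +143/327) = 4.79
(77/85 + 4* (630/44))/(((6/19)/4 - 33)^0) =54397/935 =58.18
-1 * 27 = -27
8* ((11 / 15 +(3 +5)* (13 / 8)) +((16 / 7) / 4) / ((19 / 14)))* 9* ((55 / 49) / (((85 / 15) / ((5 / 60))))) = 266244 / 15827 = 16.82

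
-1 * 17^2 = -289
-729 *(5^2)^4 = -284765625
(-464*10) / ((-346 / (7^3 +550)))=2071760 / 173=11975.49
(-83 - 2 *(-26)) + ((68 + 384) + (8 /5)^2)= 10589 /25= 423.56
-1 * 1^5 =-1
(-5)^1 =-5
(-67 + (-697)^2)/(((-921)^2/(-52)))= -8419528/282747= -29.78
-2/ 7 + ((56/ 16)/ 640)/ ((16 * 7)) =-40953/ 143360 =-0.29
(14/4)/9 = 7/18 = 0.39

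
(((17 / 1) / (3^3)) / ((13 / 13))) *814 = 13838 / 27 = 512.52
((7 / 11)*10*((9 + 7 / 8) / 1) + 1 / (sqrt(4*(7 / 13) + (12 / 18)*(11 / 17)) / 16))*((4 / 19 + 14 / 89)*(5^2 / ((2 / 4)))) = 248800*sqrt(1136382) / 1449187 + 21497875 / 18601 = 1338.75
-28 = -28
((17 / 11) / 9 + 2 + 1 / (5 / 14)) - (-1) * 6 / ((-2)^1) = 1.97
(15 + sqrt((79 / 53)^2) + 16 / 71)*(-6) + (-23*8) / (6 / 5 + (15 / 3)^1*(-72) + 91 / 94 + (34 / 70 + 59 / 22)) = -99.78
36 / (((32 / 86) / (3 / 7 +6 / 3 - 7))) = -3096 / 7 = -442.29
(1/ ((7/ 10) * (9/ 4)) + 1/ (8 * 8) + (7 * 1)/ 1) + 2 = 38911/ 4032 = 9.65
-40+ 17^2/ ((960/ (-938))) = -154741/ 480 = -322.38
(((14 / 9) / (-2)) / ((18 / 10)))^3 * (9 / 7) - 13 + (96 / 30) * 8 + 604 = 182017442 / 295245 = 616.50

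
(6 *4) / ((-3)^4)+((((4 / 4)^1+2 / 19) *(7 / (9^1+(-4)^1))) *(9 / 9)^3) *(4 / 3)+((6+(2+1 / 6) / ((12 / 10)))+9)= 196633 / 10260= 19.17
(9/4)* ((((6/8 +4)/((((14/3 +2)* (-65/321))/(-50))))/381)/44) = 54891/2324608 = 0.02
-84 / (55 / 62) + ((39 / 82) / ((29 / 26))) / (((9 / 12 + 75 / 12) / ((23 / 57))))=-823363711 / 8697535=-94.67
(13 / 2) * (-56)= -364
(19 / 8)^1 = 2.38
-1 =-1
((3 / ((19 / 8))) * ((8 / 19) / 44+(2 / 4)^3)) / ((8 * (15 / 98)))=2205 / 15884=0.14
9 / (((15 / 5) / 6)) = 18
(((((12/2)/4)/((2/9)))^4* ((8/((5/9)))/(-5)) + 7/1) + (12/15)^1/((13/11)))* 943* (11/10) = -644150406361/104000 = -6193753.91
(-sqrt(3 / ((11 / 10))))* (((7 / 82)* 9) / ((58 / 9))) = -567* sqrt(330) / 52316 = -0.20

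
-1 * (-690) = 690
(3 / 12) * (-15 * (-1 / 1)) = 15 / 4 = 3.75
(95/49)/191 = 0.01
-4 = -4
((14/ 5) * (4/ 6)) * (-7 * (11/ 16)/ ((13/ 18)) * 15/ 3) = -1617/ 26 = -62.19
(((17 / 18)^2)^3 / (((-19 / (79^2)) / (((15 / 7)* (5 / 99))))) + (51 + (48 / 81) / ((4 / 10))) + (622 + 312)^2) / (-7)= -130229067699439847 / 1044957557952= -124626.18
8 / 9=0.89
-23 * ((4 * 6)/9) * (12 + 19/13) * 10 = -322000/39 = -8256.41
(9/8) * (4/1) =9/2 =4.50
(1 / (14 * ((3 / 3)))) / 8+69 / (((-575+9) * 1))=-3581 / 31696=-0.11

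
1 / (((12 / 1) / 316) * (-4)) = -79 / 12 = -6.58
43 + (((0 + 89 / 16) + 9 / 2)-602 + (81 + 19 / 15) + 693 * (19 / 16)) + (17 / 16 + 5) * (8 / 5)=10979 / 30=365.97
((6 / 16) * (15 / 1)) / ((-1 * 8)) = -45 / 64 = -0.70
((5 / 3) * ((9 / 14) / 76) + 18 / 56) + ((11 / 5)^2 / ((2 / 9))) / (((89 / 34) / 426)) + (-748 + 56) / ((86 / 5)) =50966205793 / 14542600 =3504.61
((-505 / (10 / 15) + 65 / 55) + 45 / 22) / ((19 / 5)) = -41485 / 209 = -198.49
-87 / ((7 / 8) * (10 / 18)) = -6264 / 35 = -178.97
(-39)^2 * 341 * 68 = 35268948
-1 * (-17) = 17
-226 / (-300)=113 / 150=0.75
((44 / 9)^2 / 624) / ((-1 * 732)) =-121 / 2312388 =-0.00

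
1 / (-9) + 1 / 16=-7 / 144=-0.05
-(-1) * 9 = 9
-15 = -15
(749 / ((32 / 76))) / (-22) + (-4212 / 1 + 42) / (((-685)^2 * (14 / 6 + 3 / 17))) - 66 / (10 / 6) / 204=-91036554893 / 1123136960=-81.06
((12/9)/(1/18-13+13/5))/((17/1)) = -120/15827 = -0.01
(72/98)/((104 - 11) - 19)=18/1813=0.01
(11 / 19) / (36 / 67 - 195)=-737 / 247551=-0.00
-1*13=-13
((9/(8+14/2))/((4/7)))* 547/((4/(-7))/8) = -80409/10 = -8040.90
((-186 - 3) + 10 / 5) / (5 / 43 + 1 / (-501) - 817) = 4028541 / 17598169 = 0.23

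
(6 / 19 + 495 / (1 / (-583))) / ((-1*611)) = 5483109 / 11609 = 472.32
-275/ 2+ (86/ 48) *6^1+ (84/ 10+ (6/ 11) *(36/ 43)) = -1115271/ 9460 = -117.89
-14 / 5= -2.80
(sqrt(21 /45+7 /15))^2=14 /15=0.93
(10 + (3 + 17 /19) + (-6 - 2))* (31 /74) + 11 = 9469 /703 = 13.47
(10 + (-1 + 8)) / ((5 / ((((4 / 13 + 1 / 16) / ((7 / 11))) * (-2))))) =-2057 / 520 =-3.96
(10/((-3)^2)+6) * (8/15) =512/135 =3.79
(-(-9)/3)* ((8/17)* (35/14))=60/17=3.53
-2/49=-0.04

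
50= 50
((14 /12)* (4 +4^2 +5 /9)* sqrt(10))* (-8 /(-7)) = 740* sqrt(10) /27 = 86.67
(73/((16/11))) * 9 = 7227/16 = 451.69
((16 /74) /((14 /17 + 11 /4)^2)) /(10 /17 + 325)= 628864 /12092939955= 0.00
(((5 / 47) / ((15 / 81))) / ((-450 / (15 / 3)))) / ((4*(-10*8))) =3 / 150400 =0.00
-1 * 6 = -6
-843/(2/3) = -1264.50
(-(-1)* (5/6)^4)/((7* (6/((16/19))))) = 625/64638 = 0.01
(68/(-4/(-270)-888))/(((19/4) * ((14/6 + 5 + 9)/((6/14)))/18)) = -2974320/390622463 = -0.01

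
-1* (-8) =8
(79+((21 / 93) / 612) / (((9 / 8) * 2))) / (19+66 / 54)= 1686140 / 431613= 3.91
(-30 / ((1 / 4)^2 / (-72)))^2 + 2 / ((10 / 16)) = 5971968016 / 5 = 1194393603.20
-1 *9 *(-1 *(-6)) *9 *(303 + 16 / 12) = -147906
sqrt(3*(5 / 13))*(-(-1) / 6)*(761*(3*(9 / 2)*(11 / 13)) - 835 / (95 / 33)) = 1383679*sqrt(195) / 12844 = 1504.36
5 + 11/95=5.12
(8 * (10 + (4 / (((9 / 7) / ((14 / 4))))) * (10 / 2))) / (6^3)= 580 / 243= 2.39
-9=-9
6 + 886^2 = 785002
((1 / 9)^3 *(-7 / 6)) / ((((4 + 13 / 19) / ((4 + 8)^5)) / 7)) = -476672 / 801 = -595.10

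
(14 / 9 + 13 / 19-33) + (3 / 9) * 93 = 41 / 171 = 0.24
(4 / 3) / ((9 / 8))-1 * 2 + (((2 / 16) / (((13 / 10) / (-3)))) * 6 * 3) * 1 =-6.01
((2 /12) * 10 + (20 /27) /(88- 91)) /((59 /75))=2875 /1593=1.80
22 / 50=11 / 25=0.44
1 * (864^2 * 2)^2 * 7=15603175784448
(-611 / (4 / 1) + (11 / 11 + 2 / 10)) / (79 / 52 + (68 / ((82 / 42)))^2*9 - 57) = -66236443 / 4747442135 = -0.01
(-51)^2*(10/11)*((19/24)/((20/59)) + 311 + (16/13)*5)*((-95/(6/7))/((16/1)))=-383142514405/73216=-5233043.52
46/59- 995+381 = -36180/59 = -613.22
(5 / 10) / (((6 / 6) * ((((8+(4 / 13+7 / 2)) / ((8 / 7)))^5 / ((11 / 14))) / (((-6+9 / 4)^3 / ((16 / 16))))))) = -56460298752000 / 320833801706500243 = -0.00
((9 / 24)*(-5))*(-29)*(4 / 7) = 435 / 14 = 31.07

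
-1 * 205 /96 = -205 /96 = -2.14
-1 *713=-713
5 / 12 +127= 1529 / 12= 127.42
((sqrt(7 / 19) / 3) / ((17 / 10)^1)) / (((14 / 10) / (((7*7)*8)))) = 2800*sqrt(133) / 969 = 33.32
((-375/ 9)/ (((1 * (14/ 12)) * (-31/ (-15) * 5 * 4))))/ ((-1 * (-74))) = -0.01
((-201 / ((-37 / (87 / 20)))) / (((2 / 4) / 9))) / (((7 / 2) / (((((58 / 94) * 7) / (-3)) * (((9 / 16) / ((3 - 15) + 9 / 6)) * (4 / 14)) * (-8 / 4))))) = -4564107 / 852110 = -5.36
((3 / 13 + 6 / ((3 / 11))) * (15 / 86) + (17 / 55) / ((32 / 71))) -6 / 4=3013753 / 983840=3.06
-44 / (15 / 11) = -484 / 15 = -32.27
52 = 52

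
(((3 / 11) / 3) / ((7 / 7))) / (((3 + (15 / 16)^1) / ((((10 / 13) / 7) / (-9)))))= -160 / 567567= -0.00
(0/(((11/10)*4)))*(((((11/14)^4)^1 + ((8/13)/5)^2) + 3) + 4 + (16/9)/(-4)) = 0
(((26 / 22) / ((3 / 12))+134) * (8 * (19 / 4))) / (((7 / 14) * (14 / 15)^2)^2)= 104844375 / 3773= 27788.07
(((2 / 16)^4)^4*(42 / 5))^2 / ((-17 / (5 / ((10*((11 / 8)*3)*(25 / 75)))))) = -441 / 23149478734636611140613622988800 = -0.00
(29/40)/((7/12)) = 87/70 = 1.24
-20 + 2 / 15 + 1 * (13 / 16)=-4573 / 240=-19.05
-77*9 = -693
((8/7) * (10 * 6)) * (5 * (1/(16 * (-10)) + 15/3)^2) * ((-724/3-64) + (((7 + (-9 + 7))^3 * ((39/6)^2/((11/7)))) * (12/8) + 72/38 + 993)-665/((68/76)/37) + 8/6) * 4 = -69704688883407/93632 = -744453700.48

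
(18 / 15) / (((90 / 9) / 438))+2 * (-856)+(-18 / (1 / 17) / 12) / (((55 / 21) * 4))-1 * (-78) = -3484523 / 2200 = -1583.87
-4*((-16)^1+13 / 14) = 422 / 7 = 60.29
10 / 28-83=-82.64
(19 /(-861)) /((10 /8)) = -76 /4305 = -0.02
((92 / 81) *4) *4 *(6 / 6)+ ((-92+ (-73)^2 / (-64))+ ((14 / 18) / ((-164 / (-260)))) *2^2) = -32340809 / 212544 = -152.16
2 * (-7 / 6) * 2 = -14 / 3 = -4.67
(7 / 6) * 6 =7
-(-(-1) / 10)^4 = -1 / 10000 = -0.00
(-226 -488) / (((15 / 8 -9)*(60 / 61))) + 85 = 53261 / 285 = 186.88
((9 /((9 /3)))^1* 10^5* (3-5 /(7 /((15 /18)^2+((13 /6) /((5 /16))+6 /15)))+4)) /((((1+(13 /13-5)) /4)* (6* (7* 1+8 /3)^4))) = -1650000 /170723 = -9.66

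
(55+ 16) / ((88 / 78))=2769 / 44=62.93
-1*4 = -4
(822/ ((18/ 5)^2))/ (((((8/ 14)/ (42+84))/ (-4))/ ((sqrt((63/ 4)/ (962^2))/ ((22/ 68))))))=-2853025*sqrt(7)/ 10582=-713.32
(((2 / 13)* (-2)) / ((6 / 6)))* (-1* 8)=32 / 13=2.46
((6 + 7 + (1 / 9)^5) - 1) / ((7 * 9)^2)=14461 / 4782969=0.00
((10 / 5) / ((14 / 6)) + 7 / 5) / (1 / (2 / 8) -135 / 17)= -1343 / 2345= -0.57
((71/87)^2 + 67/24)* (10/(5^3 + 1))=1046845/3814776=0.27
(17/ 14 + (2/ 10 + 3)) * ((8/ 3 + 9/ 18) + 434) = 270169/ 140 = 1929.78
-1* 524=-524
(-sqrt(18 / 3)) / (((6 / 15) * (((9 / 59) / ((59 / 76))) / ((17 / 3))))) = -295885 * sqrt(6) / 4104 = -176.60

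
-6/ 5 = -1.20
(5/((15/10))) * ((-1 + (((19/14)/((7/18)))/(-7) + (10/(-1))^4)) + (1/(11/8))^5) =5523333892100/165721479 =33329.02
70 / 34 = 35 / 17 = 2.06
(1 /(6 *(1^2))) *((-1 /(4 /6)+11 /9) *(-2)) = 5 /54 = 0.09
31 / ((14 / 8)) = 124 / 7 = 17.71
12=12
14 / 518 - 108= -3995 / 37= -107.97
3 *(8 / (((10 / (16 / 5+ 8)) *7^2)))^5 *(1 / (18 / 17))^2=0.00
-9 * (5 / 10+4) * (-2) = 81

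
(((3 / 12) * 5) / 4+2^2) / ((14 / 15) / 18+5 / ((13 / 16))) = 121095 / 174256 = 0.69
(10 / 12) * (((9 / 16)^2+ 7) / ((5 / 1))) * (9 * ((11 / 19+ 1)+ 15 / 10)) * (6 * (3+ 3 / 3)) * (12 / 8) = 5916807 / 4864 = 1216.45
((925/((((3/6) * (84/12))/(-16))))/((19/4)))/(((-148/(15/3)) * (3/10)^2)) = 400000/1197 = 334.17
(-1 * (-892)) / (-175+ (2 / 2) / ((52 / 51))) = -46384 / 9049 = -5.13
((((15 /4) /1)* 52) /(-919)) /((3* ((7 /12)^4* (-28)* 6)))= 56160 /15445633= 0.00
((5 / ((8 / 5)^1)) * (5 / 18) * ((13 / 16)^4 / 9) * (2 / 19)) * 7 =24990875 / 806879232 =0.03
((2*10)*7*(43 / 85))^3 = 355248.86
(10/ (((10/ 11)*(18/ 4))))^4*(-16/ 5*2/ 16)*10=-937024/ 6561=-142.82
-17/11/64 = -17/704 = -0.02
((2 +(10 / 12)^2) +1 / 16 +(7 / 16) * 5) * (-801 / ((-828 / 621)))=23763 / 8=2970.38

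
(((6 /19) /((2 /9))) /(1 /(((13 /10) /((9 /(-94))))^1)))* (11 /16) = -20163 /1520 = -13.27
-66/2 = -33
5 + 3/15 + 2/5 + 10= 15.60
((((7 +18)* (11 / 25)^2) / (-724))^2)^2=214358881 / 107328312100000000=0.00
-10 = -10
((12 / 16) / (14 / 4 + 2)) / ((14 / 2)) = 3 / 154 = 0.02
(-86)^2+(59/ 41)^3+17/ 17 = 510014016/ 68921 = 7399.98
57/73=0.78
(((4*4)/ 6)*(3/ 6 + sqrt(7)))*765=1020 + 2040*sqrt(7)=6417.33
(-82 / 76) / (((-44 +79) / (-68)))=1394 / 665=2.10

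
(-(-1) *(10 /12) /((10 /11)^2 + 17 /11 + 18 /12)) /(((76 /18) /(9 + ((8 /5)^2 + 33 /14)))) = 0.71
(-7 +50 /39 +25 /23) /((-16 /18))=6231 /1196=5.21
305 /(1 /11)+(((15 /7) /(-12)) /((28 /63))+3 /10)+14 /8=1879723 /560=3356.65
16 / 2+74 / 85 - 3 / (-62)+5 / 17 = 48553 / 5270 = 9.21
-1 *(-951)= 951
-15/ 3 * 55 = -275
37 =37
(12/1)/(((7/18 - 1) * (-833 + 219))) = 108/3377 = 0.03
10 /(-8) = -5 /4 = -1.25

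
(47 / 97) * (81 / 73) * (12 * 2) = 91368 / 7081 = 12.90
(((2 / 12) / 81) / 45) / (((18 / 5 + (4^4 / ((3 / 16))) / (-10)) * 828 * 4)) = -1 / 9628818624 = -0.00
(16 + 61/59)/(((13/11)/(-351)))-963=-355302/59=-6022.07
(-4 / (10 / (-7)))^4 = 38416 / 625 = 61.47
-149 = -149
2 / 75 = 0.03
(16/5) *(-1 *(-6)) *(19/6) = 304/5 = 60.80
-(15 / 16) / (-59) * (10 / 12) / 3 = 25 / 5664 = 0.00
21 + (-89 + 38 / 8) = -253 / 4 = -63.25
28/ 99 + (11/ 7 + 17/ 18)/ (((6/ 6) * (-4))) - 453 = -2513351/ 5544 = -453.35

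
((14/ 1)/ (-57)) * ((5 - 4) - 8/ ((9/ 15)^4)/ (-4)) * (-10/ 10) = 18634/ 4617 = 4.04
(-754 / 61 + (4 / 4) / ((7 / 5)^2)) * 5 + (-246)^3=-44497228809 / 2989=-14886995.25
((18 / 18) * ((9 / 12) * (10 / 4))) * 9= 135 / 8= 16.88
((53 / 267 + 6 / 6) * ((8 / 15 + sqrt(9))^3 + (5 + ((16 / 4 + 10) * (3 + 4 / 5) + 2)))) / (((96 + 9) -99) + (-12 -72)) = -11265664 / 7028775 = -1.60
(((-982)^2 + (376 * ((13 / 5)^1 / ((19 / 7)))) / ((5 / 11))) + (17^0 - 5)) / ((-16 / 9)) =-515731923 / 950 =-542875.71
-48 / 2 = -24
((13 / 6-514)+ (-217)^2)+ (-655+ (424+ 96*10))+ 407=286279 / 6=47713.17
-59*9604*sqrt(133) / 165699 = -566636*sqrt(133) / 165699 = -39.44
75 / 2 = 37.50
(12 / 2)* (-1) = -6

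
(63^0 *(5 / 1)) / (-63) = -5 / 63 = -0.08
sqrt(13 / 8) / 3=sqrt(26) / 12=0.42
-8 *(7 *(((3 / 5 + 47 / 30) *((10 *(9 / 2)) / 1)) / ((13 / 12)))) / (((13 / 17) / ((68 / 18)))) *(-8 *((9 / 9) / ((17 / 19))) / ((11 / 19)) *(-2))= -109975040 / 143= -769056.22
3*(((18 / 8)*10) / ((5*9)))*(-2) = -3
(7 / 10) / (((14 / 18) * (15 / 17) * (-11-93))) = -51 / 5200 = -0.01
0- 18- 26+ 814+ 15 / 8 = 6175 / 8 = 771.88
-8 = -8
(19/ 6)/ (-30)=-19/ 180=-0.11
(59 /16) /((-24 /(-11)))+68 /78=4263 /1664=2.56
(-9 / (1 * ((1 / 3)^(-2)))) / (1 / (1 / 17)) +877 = 14908 / 17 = 876.94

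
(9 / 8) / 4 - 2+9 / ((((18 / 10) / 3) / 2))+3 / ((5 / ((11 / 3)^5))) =5520157 / 12960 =425.94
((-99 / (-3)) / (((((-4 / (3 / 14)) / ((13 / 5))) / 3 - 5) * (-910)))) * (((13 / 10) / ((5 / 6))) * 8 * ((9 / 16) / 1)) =104247 / 3027500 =0.03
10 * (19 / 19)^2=10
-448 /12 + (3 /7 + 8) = -607 /21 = -28.90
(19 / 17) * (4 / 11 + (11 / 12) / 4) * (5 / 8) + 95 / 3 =32.08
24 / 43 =0.56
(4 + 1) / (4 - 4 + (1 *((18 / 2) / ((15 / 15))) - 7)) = 5 / 2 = 2.50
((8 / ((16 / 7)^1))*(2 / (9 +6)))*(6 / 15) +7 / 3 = 63 / 25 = 2.52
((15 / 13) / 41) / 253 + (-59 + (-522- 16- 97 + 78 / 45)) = -692.27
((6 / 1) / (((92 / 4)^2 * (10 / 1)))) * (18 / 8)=27 / 10580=0.00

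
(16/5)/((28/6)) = 24/35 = 0.69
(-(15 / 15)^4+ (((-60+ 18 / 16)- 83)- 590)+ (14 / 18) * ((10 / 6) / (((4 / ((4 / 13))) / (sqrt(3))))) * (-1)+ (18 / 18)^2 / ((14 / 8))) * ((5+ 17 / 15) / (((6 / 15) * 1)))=-943207 / 84- 1610 * sqrt(3) / 1053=-11231.30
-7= -7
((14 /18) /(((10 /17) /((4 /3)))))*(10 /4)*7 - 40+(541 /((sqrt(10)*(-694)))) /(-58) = -9.14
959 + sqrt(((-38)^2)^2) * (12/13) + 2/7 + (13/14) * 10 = 209436/91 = 2301.49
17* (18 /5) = 306 /5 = 61.20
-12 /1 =-12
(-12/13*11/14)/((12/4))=-22/91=-0.24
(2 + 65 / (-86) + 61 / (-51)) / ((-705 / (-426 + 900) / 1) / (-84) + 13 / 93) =14468692 / 47366607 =0.31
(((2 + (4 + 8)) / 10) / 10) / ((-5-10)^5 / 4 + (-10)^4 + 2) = -14 / 17984175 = -0.00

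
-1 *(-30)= 30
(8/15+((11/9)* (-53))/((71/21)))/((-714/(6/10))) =0.02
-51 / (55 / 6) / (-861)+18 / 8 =142473 / 63140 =2.26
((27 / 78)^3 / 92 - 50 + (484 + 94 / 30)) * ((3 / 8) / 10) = 10602627479 / 646796800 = 16.39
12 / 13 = 0.92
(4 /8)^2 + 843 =3373 /4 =843.25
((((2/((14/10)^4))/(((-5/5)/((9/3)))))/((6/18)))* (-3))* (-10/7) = -337500/16807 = -20.08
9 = 9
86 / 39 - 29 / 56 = 3685 / 2184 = 1.69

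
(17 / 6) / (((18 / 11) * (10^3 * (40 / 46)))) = 4301 / 2160000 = 0.00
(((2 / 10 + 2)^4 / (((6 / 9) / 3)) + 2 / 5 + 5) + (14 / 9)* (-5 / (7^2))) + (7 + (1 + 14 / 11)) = 119.93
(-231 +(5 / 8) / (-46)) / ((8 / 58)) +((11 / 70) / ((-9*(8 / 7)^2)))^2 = -1278051300433 / 763084800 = -1674.85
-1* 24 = -24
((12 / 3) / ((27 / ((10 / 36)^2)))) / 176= 25 / 384912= 0.00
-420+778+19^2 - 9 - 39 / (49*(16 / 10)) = 278125 / 392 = 709.50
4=4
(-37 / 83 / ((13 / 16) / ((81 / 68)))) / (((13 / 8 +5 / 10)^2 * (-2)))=383616 / 5301127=0.07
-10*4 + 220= 180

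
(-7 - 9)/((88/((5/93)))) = -10/1023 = -0.01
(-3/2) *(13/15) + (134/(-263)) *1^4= -4759/2630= -1.81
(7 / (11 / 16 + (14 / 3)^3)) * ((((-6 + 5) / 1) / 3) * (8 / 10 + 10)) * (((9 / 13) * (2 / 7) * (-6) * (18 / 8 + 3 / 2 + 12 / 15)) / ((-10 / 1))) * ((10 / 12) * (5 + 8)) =-1592136 / 1105025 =-1.44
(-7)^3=-343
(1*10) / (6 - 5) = 10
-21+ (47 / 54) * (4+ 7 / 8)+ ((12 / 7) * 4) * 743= 5118725 / 1008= 5078.10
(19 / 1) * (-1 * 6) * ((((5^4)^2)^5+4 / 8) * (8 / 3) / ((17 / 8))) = -22118911147117614746093750001216 / 17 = -1301112420418683220358456000000.00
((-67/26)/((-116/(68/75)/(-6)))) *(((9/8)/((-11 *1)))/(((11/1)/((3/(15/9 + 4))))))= 0.00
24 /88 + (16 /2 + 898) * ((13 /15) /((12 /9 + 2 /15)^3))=1326477 /5324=249.15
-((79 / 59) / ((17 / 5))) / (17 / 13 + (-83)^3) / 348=5135 / 2594518747416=0.00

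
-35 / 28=-1.25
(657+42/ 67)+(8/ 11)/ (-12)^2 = 8724145/ 13266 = 657.63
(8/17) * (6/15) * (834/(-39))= -4448/1105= -4.03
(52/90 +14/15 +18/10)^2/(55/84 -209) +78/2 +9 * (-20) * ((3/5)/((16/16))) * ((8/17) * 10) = -94244264651/200823975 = -469.29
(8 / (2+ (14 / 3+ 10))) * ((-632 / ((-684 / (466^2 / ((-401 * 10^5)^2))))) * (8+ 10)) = 12866493 / 11934449218750000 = 0.00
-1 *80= -80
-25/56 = -0.45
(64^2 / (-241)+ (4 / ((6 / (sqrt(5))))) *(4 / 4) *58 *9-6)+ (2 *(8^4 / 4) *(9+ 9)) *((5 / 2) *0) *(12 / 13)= -5542 / 241+ 348 *sqrt(5)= 755.16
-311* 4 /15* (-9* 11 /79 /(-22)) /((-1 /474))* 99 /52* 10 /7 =554202 /91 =6090.13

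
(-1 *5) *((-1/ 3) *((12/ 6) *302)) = 3020/ 3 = 1006.67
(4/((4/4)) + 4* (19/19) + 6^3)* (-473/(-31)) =105952/31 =3417.81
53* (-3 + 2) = -53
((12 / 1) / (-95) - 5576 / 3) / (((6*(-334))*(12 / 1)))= 132439 / 1713420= 0.08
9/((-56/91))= -117/8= -14.62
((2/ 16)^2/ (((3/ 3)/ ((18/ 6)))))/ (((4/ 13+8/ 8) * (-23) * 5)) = -39/ 125120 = -0.00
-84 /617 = -0.14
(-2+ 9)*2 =14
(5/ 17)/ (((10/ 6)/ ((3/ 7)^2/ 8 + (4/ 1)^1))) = 4731/ 6664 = 0.71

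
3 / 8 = 0.38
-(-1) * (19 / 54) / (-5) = -0.07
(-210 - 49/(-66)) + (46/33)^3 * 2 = -14650835/71874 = -203.84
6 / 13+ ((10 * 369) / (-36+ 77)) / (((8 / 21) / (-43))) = -528231 / 52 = -10158.29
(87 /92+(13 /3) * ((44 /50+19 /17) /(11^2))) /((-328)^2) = 4812443 /508990662400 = 0.00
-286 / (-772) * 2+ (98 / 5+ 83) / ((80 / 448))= 2775827 / 4825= 575.30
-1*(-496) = 496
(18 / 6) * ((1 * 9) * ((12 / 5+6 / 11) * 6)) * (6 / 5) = 157464 / 275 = 572.60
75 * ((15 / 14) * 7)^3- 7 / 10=31639.92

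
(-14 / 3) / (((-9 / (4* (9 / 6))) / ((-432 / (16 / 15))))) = -1260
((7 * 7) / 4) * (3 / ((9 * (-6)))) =-0.68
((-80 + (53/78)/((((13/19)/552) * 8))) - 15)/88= -8949/29744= -0.30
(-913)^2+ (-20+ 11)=833560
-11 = -11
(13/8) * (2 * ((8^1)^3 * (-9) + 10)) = -29887/2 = -14943.50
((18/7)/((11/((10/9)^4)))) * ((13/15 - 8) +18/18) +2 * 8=2326384/168399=13.81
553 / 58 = 9.53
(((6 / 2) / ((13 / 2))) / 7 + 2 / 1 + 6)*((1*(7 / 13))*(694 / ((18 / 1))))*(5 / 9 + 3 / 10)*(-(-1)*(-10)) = -19611746 / 13689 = -1432.66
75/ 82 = 0.91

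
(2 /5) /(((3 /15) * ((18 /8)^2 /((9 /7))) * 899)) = 32 /56637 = 0.00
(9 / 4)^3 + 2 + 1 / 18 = 7745 / 576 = 13.45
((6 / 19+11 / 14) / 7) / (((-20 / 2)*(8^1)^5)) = -293 / 610140160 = -0.00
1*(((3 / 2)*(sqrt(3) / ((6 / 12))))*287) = 861*sqrt(3) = 1491.30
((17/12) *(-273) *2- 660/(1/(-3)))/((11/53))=127889/22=5813.14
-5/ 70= -1/ 14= -0.07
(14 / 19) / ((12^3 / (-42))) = -49 / 2736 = -0.02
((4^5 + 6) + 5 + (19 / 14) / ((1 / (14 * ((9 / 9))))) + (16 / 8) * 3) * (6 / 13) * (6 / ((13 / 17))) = 648720 / 169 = 3838.58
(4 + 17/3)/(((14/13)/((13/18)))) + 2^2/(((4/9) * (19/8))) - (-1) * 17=391739/14364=27.27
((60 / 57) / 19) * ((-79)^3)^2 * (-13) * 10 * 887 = -560608289922530200 / 361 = -1552931551031939.61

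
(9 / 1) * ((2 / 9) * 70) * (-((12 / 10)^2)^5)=-1693052928 / 1953125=-866.84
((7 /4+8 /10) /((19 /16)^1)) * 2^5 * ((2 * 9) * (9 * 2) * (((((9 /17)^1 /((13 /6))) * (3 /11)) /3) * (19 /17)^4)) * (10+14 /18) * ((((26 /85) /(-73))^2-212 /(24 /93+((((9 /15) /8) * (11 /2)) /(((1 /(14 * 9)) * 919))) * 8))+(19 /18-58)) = -687674537484347996837180928 /232704313060648160875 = -2955143.07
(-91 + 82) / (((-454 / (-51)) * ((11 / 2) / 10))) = -4590 / 2497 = -1.84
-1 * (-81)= 81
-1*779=-779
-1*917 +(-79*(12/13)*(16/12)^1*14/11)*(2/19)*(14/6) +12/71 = -548179169/578721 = -947.23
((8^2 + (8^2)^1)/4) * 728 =23296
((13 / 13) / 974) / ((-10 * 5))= -1 / 48700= -0.00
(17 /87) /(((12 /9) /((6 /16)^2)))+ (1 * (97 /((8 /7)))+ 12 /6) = 645113 /7424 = 86.90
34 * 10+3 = 343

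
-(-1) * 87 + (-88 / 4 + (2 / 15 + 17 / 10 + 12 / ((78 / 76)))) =6125 / 78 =78.53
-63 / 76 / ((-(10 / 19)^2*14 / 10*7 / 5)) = 171 / 112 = 1.53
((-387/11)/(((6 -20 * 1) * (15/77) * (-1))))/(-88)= 129/880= 0.15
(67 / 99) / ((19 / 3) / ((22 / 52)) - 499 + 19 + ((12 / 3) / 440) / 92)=-61640 / 42354951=-0.00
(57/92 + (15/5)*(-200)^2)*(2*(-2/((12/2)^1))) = -80000.41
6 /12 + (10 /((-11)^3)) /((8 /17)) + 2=13225 /5324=2.48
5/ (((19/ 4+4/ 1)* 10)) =2/ 35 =0.06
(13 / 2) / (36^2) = 13 / 2592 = 0.01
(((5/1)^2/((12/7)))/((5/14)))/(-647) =-245/3882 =-0.06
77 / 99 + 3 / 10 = 1.08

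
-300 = -300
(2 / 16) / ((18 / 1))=1 / 144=0.01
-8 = -8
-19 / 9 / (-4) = 19 / 36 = 0.53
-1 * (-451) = 451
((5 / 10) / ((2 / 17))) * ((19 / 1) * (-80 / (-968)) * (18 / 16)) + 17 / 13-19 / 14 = 1313973 / 176176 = 7.46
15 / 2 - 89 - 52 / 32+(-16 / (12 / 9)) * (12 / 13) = -9797 / 104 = -94.20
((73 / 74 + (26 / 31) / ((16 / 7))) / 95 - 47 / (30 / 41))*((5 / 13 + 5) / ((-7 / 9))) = 503829561 / 1133236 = 444.59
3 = 3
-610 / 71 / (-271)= 610 / 19241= 0.03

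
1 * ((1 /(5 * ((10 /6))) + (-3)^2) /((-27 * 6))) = -38 /675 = -0.06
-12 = -12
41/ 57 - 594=-33817/ 57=-593.28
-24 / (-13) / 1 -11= -9.15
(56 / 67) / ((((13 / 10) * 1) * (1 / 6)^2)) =20160 / 871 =23.15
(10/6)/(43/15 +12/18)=25/53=0.47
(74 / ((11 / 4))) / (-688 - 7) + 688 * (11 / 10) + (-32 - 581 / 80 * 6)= 41661353 / 61160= 681.19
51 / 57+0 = 0.89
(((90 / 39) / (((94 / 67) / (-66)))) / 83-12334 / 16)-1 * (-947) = 70923977 / 405704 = 174.82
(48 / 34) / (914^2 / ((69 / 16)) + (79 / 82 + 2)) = 135792 / 18632957423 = 0.00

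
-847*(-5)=4235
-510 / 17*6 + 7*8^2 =268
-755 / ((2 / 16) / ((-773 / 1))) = 4668920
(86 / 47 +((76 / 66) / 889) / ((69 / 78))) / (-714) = -29037511 / 11321647029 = -0.00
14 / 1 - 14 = 0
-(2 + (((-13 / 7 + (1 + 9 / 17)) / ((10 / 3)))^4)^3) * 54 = -435469052620236599601118898155453692747 / 4032120857593138312794480500000000000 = -108.00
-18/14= -9/7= -1.29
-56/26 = -28/13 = -2.15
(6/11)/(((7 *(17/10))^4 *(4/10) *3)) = 50000/2205873131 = 0.00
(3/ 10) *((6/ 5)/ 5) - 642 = -80241/ 125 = -641.93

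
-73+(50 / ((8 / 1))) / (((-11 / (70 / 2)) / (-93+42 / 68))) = 2639167 / 1496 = 1764.15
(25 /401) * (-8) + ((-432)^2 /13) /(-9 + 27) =4154968 /5213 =797.04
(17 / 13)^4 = 2.92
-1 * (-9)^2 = -81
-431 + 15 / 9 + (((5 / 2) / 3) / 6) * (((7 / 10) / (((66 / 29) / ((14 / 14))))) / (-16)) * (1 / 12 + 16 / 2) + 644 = 195838741 / 912384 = 214.65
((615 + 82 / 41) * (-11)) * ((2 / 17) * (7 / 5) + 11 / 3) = -6630899 / 255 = -26003.53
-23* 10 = -230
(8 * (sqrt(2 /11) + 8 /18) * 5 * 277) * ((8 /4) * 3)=66480 * sqrt(22) /11 + 88640 /3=57893.83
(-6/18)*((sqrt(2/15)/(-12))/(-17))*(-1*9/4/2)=sqrt(30)/8160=0.00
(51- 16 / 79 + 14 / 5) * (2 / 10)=21171 / 1975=10.72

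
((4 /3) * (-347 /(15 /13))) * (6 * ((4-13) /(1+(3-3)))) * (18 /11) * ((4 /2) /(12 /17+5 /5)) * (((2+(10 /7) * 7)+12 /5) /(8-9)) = -598187.45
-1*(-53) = 53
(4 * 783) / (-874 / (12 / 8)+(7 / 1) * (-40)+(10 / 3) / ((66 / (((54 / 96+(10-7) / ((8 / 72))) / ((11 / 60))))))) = -4547664 / 1241567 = -3.66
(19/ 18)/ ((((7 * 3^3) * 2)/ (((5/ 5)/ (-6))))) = -19/ 40824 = -0.00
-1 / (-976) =1 / 976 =0.00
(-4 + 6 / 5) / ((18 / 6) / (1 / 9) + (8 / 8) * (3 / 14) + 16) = -196 / 3025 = -0.06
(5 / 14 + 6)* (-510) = -22695 / 7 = -3242.14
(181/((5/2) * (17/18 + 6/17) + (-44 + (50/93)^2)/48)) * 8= 2554845408/4116017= 620.71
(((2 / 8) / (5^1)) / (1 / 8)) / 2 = 1 / 5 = 0.20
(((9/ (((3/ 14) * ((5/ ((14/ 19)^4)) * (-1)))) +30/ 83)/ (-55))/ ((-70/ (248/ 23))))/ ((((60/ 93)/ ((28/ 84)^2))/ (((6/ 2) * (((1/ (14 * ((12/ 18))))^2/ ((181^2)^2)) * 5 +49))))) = -755284895029470975737611/ 5037226056640169307685000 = -0.15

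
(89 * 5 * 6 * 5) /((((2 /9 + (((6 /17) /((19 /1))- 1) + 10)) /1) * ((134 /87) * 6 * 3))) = 187574175 /3599642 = 52.11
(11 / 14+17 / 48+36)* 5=62395 / 336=185.70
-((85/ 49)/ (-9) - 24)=10669/ 441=24.19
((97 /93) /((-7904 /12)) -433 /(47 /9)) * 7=-1671034337 /2879032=-580.42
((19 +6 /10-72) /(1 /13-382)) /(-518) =-1703 /6429675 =-0.00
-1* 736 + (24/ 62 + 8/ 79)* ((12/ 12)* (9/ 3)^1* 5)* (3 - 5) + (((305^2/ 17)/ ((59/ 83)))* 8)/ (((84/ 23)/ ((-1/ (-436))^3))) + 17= -1568295174423808379/ 2137659282570336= -733.65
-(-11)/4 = 11/4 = 2.75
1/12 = 0.08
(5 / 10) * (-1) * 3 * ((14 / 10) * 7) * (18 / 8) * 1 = -1323 / 40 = -33.08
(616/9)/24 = 77/27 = 2.85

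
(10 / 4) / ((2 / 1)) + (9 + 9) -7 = 49 / 4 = 12.25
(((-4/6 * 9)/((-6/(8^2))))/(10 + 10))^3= 4096/125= 32.77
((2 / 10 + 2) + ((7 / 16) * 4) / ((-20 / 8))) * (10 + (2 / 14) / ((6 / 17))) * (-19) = -296.54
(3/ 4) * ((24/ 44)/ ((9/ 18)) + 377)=12477/ 44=283.57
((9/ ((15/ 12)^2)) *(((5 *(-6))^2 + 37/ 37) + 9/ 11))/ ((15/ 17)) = 1618944/ 275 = 5887.07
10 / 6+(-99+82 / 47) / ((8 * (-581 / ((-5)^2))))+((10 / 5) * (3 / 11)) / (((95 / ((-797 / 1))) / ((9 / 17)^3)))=726183869603 / 480673574040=1.51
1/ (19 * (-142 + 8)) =-1/ 2546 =-0.00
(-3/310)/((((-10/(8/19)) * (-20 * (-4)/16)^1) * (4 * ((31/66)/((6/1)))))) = 594/2282375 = 0.00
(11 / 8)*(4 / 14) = 11 / 28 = 0.39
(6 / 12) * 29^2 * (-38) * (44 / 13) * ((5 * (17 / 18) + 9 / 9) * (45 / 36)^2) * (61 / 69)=-27608915675 / 64584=-427488.48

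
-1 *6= -6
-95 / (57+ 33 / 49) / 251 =-4655 / 709326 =-0.01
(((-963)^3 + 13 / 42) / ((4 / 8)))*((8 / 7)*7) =-14288901547.05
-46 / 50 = -23 / 25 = -0.92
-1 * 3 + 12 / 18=-7 / 3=-2.33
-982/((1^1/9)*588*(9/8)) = -1964/147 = -13.36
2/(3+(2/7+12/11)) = 154/337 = 0.46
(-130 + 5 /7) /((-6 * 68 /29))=26245 /2856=9.19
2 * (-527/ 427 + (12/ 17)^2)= -181630/ 123403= -1.47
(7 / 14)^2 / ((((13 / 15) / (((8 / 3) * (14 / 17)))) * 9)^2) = 78400 / 3956121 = 0.02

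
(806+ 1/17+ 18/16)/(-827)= -109777/112472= -0.98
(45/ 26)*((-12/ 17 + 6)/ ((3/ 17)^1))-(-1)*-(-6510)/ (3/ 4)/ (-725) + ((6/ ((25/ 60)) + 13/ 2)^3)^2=31420947353720857/ 377000000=83344687.94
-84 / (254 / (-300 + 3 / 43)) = 541674 / 5461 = 99.19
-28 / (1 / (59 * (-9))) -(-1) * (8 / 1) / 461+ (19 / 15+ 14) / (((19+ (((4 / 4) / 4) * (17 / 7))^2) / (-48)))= 519077536764 / 35001425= 14830.18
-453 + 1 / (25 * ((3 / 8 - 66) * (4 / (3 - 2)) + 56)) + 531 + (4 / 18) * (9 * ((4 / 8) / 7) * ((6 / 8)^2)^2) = 206288563 / 2643200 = 78.05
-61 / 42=-1.45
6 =6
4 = 4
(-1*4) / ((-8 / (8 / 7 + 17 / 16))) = 247 / 224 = 1.10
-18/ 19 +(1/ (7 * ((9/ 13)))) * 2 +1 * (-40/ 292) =-58690/ 87381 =-0.67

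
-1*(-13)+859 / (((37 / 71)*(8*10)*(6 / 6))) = 99469 / 2960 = 33.60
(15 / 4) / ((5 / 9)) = 27 / 4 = 6.75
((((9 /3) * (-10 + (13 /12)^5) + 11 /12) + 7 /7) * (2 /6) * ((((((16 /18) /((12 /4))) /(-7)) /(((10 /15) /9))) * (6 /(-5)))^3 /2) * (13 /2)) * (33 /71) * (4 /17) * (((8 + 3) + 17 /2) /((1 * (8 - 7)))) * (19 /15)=-69160319371 /3105007500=-22.27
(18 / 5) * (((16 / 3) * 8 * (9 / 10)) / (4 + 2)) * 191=110016 / 25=4400.64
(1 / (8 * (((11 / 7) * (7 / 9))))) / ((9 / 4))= 1 / 22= 0.05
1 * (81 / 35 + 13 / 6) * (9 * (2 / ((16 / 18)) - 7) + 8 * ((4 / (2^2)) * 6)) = 941 / 40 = 23.52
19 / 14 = 1.36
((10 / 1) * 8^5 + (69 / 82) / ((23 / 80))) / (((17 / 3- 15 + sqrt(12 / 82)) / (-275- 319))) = 7182351000 * sqrt(246) / 131569 + 67035276000 / 3209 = 21745981.88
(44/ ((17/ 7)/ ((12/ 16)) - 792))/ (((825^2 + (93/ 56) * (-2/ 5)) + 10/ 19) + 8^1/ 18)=-0.00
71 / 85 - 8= -609 / 85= -7.16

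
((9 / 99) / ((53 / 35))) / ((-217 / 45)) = -0.01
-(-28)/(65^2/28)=784/4225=0.19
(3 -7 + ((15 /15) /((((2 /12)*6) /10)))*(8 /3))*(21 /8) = 119 /2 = 59.50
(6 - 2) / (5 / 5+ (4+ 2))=4 / 7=0.57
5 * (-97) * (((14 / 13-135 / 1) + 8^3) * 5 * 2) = -23837750 / 13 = -1833673.08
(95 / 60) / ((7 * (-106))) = -19 / 8904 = -0.00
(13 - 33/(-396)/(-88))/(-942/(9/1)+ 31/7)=-96089/740960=-0.13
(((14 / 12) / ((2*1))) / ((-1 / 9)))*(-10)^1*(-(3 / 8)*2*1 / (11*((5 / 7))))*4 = -441 / 22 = -20.05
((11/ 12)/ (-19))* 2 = -11/ 114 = -0.10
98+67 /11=1145 /11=104.09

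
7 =7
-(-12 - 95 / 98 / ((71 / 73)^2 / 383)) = 199823881 / 494018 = 404.49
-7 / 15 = -0.47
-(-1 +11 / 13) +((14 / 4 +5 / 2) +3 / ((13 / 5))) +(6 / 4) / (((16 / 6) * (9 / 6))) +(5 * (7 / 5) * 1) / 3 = 3125 / 312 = 10.02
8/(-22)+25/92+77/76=8857/9614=0.92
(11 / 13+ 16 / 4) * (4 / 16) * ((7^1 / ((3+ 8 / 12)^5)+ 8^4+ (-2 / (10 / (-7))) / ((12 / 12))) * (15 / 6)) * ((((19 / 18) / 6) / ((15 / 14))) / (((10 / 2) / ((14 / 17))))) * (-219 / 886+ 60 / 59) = 2827589670919041 / 10944413966200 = 258.36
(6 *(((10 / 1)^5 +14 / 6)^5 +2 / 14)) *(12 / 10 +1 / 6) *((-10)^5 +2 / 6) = -29892387571108754611641809490895204 / 3645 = -8200929374789781786458658000000.00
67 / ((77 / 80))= 5360 / 77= 69.61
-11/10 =-1.10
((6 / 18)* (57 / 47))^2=361 / 2209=0.16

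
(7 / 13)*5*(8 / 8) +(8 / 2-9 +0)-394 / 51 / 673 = -1034812 / 446199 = -2.32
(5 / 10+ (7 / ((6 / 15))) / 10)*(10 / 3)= 15 / 2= 7.50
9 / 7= 1.29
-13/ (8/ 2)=-13/ 4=-3.25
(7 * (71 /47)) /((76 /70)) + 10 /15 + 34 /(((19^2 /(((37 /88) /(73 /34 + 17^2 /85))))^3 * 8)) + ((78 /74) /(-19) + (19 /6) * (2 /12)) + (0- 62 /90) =10718871880750436096381511367 /1051929902045728180464802560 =10.19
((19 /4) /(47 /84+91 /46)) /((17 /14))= 128478 /83351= 1.54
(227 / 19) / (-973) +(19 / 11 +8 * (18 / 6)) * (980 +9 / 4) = 20555814721 / 813428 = 25270.60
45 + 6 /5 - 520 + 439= -174 /5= -34.80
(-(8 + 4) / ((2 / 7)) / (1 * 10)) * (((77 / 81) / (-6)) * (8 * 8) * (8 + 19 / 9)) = 1569568 / 3645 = 430.61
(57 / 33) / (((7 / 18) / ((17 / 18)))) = 323 / 77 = 4.19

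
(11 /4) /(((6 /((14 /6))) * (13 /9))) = 77 /104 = 0.74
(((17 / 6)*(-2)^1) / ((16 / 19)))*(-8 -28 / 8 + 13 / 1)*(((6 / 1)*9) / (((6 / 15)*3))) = -454.22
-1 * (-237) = 237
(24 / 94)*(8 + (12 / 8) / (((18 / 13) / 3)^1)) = 135 / 47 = 2.87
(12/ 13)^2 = 144/ 169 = 0.85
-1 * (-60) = 60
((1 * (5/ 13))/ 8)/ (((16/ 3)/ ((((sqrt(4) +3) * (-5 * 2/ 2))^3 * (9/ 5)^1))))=-421875/ 1664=-253.53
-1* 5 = -5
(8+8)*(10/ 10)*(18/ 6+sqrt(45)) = 48+48*sqrt(5) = 155.33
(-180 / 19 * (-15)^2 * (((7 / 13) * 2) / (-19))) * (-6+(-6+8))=-2268000 / 4693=-483.27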